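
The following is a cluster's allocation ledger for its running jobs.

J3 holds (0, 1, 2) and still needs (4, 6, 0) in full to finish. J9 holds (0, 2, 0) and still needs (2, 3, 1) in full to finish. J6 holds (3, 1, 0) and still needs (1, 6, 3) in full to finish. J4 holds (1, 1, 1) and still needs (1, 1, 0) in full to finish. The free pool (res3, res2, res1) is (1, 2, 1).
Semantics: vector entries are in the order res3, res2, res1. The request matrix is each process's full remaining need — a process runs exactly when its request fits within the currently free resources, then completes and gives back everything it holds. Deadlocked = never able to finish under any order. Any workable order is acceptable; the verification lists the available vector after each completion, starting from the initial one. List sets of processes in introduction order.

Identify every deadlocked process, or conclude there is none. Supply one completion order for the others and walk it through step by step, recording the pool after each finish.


The deadlocked set is J3 and J6.
Key observation: the pool after J4, J9 is (2, 5, 2); every surviving request exceeds it in res2, so progress ends there.
A valid finishing order for the others: J4, J9. Check, step by step:
  pool = (1, 2, 1)
  J4 needs (1, 1, 0) <= (1, 2, 1) -> finishes; pool += (1, 1, 1) = (2, 3, 2)
  J9 needs (2, 3, 1) <= (2, 3, 2) -> finishes; pool += (0, 2, 0) = (2, 5, 2)
The stuck group stays short no matter what:
  J3 still needs (4, 6, 0) but only (2, 5, 2) is free — short on res3 and res2
  J6 still needs (1, 6, 3) but only (2, 5, 2) is free — short on res2 and res1


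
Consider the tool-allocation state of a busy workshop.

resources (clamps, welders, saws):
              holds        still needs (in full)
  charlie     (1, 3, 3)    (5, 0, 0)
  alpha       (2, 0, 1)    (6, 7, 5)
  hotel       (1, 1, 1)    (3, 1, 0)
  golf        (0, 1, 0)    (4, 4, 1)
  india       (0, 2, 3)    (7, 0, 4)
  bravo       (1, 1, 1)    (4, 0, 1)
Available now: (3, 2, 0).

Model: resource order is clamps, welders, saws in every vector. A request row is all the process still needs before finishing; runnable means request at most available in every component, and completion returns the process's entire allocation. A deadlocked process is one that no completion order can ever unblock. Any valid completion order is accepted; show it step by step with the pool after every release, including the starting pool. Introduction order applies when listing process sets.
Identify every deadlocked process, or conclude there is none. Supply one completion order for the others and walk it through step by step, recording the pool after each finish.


No process is deadlocked.
Key observation: there is always a runnable process — hotel first — so the state unwinds completely.
A valid finishing order for the others: hotel, bravo, charlie, alpha, golf, india. Verifying each step:
  pool = (3, 2, 0)
  hotel: need (3, 1, 0) fits (3, 2, 0); releases (1, 1, 1), pool now (4, 3, 1)
  bravo: need (4, 0, 1) fits (4, 3, 1); releases (1, 1, 1), pool now (5, 4, 2)
  charlie: need (5, 0, 0) fits (5, 4, 2); releases (1, 3, 3), pool now (6, 7, 5)
  alpha: need (6, 7, 5) fits (6, 7, 5); releases (2, 0, 1), pool now (8, 7, 6)
  golf: need (4, 4, 1) fits (8, 7, 6); releases (0, 1, 0), pool now (8, 8, 6)
  india: need (7, 0, 4) fits (8, 8, 6); releases (0, 2, 3), pool now (8, 10, 9)


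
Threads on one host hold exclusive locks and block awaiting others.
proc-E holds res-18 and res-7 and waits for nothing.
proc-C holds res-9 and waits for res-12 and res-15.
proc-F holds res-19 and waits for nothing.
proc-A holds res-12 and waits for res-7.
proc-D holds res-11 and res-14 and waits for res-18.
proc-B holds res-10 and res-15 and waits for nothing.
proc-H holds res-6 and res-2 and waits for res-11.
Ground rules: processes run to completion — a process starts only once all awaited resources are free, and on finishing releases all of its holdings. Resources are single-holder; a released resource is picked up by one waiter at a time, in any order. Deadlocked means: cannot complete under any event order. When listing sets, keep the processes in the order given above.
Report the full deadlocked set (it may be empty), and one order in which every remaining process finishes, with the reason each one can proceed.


The deadlocked set is empty.
Key observation: the waits form no ring: some process can always run, and its releases unblock the others one by one.
The rest can finish in the order proc-B, proc-E, proc-A, proc-C, proc-D, proc-F, proc-H.
Step-by-step check:
  run proc-B (it waits on nothing); releases res-10 and res-15
  run proc-E (it waits on nothing); releases res-18 and res-7
  run proc-A (all its waits — res-7 — are resolved); releases res-12
  run proc-C (all its waits — res-12 and res-15 — are resolved); releases res-9
  run proc-D (all its waits — res-18 — are resolved); releases res-11 and res-14
  run proc-F (it waits on nothing); releases res-19
  run proc-H (all its waits — res-11 — are resolved); releases res-6 and res-2


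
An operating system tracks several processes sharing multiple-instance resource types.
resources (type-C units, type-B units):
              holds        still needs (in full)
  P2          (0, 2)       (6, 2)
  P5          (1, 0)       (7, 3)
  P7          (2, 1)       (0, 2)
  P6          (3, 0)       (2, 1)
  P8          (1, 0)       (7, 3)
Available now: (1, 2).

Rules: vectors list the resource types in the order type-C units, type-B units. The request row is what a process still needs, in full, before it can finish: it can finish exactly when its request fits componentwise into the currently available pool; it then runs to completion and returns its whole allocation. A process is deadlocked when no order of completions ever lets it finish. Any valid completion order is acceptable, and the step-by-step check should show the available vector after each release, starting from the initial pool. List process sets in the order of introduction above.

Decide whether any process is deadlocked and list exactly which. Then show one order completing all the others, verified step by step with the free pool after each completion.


The deadlocked set is P5 and P8.
Key observation: P7, P6, P2 can finish, but then (6, 5) is all there is, and the blocked group's type-C units demands exceed it.
The rest can finish in the order P7, P6, P2. Check, step by step:
  pool = (1, 2)
  P7 needs (0, 2) <= (1, 2) -> finishes; pool += (2, 1) = (3, 3)
  P6 needs (2, 1) <= (3, 3) -> finishes; pool += (3, 0) = (6, 3)
  P2 needs (6, 2) <= (6, 3) -> finishes; pool += (0, 2) = (6, 5)
None of the blocked processes ever fits:
  blocked: P5 wants (7, 3), pool (6, 5) — not enough type-C units
  blocked: P8 wants (7, 3), pool (6, 5) — not enough type-C units


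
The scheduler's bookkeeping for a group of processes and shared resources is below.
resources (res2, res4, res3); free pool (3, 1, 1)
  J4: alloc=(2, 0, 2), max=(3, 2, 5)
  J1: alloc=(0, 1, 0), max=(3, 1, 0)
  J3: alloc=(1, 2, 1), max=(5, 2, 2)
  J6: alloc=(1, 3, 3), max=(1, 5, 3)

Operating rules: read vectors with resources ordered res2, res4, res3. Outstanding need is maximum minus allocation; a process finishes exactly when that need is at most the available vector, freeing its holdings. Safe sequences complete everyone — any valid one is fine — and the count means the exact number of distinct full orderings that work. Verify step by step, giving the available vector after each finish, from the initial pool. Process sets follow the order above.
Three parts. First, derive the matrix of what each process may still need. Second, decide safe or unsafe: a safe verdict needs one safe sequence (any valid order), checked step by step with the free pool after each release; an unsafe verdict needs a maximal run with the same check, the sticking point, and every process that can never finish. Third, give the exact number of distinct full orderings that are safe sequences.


(1) Remaining need (order res2, res4, res3):
  J4: (1, 2, 3)
  J1: (3, 0, 0)
  J3: (4, 0, 1)
  J6: (0, 2, 0)
(2) SAFE — a valid safe sequence is J1, J6, J3, J4.
Key observation: the order's first zero-slack moment is J1 ((3, 0, 0) needed, (3, 1, 1) free — a requested resource with nothing to spare).
Verifying each step:
  pool = (3, 1, 1)
  run J1 (needs (3, 0, 0), free (3, 1, 1)); after release of (0, 1, 0) the pool is (3, 2, 1)
  run J6 (needs (0, 2, 0), free (3, 2, 1)); after release of (1, 3, 3) the pool is (4, 5, 4)
  run J3 (needs (4, 0, 1), free (4, 5, 4)); after release of (1, 2, 1) the pool is (5, 7, 5)
  run J4 (needs (1, 2, 3), free (5, 7, 5)); after release of (2, 0, 2) the pool is (7, 7, 7)
(3) Exactly 2 of the possible complete orderings are safe sequences.


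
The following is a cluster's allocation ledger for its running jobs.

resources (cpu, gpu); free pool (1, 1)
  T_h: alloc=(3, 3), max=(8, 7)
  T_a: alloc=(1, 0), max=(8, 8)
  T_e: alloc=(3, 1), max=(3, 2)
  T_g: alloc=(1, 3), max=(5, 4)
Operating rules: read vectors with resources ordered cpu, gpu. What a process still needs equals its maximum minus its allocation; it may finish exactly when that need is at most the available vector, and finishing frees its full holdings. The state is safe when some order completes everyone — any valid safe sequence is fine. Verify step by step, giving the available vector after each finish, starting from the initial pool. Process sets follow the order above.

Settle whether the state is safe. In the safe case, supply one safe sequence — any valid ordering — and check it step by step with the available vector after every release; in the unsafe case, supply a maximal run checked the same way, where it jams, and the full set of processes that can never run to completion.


The state is SAFE; one workable sequence: T_e, T_g, T_h, T_a.
Key observation: the first exact fit in this order is T_e — it needs (0, 1) with (1, 1) free, meeting a requested resource to the last unit.
Walking it through:
  pool = (1, 1)
  T_e needs (0, 1) <= (1, 1) -> finishes; pool += (3, 1) = (4, 2)
  T_g needs (4, 1) <= (4, 2) -> finishes; pool += (1, 3) = (5, 5)
  T_h needs (5, 4) <= (5, 5) -> finishes; pool += (3, 3) = (8, 8)
  T_a needs (7, 8) <= (8, 8) -> finishes; pool += (1, 0) = (9, 8)


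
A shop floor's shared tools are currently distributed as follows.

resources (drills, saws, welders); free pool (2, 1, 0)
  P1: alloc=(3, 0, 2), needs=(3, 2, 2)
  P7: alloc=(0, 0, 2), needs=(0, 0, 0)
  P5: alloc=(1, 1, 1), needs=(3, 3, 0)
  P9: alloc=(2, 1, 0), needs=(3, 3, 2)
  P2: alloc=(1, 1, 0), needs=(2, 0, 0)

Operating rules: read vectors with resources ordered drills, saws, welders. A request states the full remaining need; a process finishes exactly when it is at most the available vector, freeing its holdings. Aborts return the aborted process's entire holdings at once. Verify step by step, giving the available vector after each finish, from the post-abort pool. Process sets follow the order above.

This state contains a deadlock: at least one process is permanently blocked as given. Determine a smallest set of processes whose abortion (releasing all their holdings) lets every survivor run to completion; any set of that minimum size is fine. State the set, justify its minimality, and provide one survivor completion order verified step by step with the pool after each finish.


Minimum abort set: P5.
Key observation: aborting P5 returns (1, 1, 1), and P9 — hopeless before — runs at step 4 with the returned capacity in the pool.
Minimality: the empty abort set fails — the state is deadlocked as it stands.
One survivor order: P7, P1, P2, P9. Check, step by step (post-abort pool first):
  pool = (3, 2, 1)
  run P7 (needs (0, 0, 0), free (3, 2, 1)); after release of (0, 0, 2) the pool is (3, 2, 3)
  run P1 (needs (3, 2, 2), free (3, 2, 3)); after release of (3, 0, 2) the pool is (6, 2, 5)
  run P2 (needs (2, 0, 0), free (6, 2, 5)); after release of (1, 1, 0) the pool is (7, 3, 5)
  run P9 (needs (3, 3, 2), free (7, 3, 5)); after release of (2, 1, 0) the pool is (9, 4, 5)


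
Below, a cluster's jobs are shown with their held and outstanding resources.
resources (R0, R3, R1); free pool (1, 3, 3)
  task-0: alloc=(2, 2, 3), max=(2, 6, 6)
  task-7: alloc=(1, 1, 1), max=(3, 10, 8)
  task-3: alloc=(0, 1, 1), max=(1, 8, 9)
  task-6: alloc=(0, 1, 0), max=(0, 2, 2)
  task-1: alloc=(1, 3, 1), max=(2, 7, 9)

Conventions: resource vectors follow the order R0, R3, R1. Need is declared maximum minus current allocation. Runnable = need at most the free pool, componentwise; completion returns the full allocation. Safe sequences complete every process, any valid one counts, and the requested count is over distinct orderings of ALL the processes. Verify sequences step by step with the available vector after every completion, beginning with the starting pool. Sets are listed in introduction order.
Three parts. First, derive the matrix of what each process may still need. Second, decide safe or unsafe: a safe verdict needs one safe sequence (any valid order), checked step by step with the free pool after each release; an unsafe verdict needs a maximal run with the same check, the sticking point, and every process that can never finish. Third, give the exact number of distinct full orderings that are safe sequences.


(1) Need matrix, components ordered R0, R3, R1:
  task-0: (0, 4, 3)
  task-7: (2, 9, 7)
  task-3: (1, 7, 8)
  task-6: (0, 1, 2)
  task-1: (1, 4, 8)
(2) UNSAFE.
Key observation: once task-6, task-0 finish, the pool peaks at (3, 6, 6) — and every remaining process still needs more R1 than that.
A maximal execution: task-6, task-0 — then nothing else fits. Walking it through:
  pool = (1, 3, 3)
  task-6: need (0, 1, 2) fits (1, 3, 3); releases (0, 1, 0), pool now (1, 4, 3)
  task-0: need (0, 4, 3) fits (1, 4, 3); releases (2, 2, 3), pool now (3, 6, 6)
  blocked: task-7 wants (2, 9, 7), pool (3, 6, 6) — not enough R3 and R1
  blocked: task-3 wants (1, 7, 8), pool (3, 6, 6) — not enough R3 and R1
  blocked: task-1 wants (1, 4, 8), pool (3, 6, 6) — not enough R1
Permanently blocked: task-7, task-3 and task-1.
(3) Precisely 0 of the possible complete orderings are safe sequences.


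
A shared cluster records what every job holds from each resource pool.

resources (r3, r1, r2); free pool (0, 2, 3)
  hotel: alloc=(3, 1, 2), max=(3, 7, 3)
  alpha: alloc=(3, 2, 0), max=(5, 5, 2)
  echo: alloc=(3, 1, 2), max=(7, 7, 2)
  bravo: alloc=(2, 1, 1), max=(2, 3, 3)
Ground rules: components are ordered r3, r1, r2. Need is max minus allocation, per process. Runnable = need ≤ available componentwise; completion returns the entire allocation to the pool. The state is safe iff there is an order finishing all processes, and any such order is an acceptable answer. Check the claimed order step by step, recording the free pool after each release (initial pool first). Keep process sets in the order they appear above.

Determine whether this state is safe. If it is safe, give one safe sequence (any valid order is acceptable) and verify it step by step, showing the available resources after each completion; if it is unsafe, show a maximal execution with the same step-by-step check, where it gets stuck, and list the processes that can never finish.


UNSAFE.
Key observation: the wall is r1: completing bravo, alpha brings the pool only to (5, 5, 4), and all the rest need more.
Going as far as possible: bravo, alpha; after that, nothing fits. Walking it through:
  pool = (0, 2, 3)
  run bravo (needs (0, 2, 2), free (0, 2, 3)); after release of (2, 1, 1) the pool is (2, 3, 4)
  run alpha (needs (2, 3, 2), free (2, 3, 4)); after release of (3, 2, 0) the pool is (5, 5, 4)
  blocked: hotel wants (0, 6, 1), pool (5, 5, 4) — not enough r1
  blocked: echo wants (4, 6, 0), pool (5, 5, 4) — not enough r1
Permanently blocked: hotel and echo.


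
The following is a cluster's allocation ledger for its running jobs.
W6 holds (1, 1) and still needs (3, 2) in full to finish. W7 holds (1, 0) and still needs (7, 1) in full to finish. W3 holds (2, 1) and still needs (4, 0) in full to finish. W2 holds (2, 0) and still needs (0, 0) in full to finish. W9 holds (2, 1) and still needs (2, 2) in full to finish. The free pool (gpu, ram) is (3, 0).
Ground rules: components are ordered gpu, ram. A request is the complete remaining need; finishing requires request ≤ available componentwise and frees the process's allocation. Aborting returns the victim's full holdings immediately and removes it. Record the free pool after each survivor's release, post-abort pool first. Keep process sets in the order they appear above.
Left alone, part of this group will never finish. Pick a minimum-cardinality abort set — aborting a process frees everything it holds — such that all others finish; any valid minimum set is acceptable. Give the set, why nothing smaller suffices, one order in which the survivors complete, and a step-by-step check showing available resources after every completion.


The answer: abort W6.
Key observation: aborting W6 returns (1, 1), and W9 — hopeless before — runs at step 2 with the returned capacity in the pool.
Why nothing smaller works: aborting no one leaves the state deadlocked as given.
The survivors complete as W3, W9, W7, W2. Check, step by step (starting from the post-abort pool):
  pool = (4, 1)
  W3 needs (4, 0) <= (4, 1) -> finishes; pool += (2, 1) = (6, 2)
  W9 needs (2, 2) <= (6, 2) -> finishes; pool += (2, 1) = (8, 3)
  W7 needs (7, 1) <= (8, 3) -> finishes; pool += (1, 0) = (9, 3)
  W2 needs (0, 0) <= (9, 3) -> finishes; pool += (2, 0) = (11, 3)


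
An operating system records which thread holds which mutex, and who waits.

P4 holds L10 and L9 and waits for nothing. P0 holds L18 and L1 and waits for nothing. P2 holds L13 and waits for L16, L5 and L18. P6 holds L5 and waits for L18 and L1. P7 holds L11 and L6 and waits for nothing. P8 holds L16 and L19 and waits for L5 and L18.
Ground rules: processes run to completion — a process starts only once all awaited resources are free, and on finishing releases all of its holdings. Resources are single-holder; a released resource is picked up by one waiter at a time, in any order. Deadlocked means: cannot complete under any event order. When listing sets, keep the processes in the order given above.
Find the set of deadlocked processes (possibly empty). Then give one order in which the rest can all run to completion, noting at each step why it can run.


The deadlocked set is empty.
Key observation: there is no circular wait here — follow any chain and it reaches a process that is free to run now.
A valid finishing order for the others: P7, P0, P4, P6, P8, P2.
Verifying each step:
  P7: no waits; runs immediately, freeing L11 and L6
  P0: no waits; runs immediately, freeing L18 and L1
  P4: no waits; runs immediately, freeing L10 and L9
  P6: everything it awaited (L18 and L1) is free; runs, freeing L5
  P8: everything it awaited (L5 and L18) is free; runs, freeing L16 and L19
  P2: everything it awaited (L16, L5 and L18) is free; runs, freeing L13


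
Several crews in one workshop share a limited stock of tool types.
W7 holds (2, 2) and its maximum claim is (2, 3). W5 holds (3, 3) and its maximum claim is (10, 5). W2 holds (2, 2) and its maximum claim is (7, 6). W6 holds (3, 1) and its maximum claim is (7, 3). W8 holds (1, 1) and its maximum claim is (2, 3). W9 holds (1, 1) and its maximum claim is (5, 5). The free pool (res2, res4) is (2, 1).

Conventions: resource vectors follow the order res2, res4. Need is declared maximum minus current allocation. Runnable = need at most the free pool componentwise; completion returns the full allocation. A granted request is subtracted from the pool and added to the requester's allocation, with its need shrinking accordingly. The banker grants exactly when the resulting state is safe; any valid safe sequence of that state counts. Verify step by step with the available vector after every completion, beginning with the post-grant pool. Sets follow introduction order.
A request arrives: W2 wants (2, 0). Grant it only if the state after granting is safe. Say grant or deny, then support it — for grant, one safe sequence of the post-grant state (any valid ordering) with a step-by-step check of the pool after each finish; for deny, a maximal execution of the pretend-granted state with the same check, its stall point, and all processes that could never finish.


GRANT: granting preserves safety; a valid post-grant sequence is W7, W8, W2, W9, W5, W6.
Key observation: granting shrinks the pool to (0, 1), yet W7 still fits and the chain goes through.
Check on the post-grant state, step by step:
  pool = (0, 1)
  W7: need (0, 1) fits (0, 1); releases (2, 2), pool now (2, 3)
  W8: need (1, 2) fits (2, 3); releases (1, 1), pool now (3, 4)
  W2: need (3, 4) fits (3, 4); releases (4, 2), pool now (7, 6)
  W9: need (4, 4) fits (7, 6); releases (1, 1), pool now (8, 7)
  W5: need (7, 2) fits (8, 7); releases (3, 3), pool now (11, 10)
  W6: need (4, 2) fits (11, 10); releases (3, 1), pool now (14, 11)


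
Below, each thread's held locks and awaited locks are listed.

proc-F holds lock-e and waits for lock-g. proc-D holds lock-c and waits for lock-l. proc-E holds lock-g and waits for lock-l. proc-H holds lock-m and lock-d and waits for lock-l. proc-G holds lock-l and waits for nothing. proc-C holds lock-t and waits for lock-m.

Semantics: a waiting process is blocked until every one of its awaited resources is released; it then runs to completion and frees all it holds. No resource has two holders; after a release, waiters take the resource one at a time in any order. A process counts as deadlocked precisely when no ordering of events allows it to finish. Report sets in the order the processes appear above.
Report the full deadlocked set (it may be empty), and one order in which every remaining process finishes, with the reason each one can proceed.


The deadlocked set is empty.
Key observation: although several processes wait, no cycle exists — each chain bottoms out at a free runner.
The rest can finish in the order proc-G, proc-E, proc-H, proc-C, proc-D, proc-F.
Step-by-step check:
  proc-G: no waits; runs immediately, freeing lock-l
  proc-E: everything it awaited (lock-l) is free; runs, freeing lock-g
  proc-H: everything it awaited (lock-l) is free; runs, freeing lock-m and lock-d
  proc-C: everything it awaited (lock-m) is free; runs, freeing lock-t
  proc-D: everything it awaited (lock-l) is free; runs, freeing lock-c
  proc-F: everything it awaited (lock-g) is free; runs, freeing lock-e


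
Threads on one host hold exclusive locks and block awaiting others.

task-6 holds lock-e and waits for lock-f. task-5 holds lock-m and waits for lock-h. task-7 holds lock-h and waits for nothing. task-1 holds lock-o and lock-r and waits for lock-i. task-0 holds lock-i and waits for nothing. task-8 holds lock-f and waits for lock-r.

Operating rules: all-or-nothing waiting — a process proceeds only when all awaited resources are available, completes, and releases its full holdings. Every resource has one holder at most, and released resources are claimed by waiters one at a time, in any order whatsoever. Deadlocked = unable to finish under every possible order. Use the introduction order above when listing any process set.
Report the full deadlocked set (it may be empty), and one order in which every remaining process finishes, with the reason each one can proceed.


No process is deadlocked.
Key observation: the wait relation is loop-free; peeling off processes with no waits unwinds the whole state.
A valid finishing order for the others: task-7, task-0, task-1, task-5, task-8, task-6.
Check, step by step:
  run task-7 (it waits on nothing); releases lock-h
  run task-0 (it waits on nothing); releases lock-i
  task-1 waits on lock-i — all released -> runs and releases lock-o and lock-r
  task-5 waits on lock-h — all released -> runs and releases lock-m
  task-8 waits on lock-r — all released -> runs and releases lock-f
  task-6 waits on lock-f — all released -> runs and releases lock-e


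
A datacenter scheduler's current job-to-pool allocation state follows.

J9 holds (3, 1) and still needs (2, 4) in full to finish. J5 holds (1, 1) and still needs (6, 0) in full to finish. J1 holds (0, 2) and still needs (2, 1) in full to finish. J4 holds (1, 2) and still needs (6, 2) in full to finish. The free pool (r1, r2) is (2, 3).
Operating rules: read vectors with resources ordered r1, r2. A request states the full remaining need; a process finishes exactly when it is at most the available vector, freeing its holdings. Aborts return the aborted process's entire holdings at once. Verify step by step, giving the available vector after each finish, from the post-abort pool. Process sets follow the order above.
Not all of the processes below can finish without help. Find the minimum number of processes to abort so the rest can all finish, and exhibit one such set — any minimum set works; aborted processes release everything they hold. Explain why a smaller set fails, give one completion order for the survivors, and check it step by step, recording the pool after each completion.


Abort J4.
Key observation: J5 was stuck for good until J4 gave back (1, 2); in the order shown it finishes at step 3.
No smaller set exists: with zero aborts the deadlock remains.
One survivor order: J9, J1, J5. Step-by-step check (post-abort pool first):
  pool = (3, 5)
  J9 needs (2, 4) <= (3, 5) -> finishes; pool += (3, 1) = (6, 6)
  J1 needs (2, 1) <= (6, 6) -> finishes; pool += (0, 2) = (6, 8)
  J5 needs (6, 0) <= (6, 8) -> finishes; pool += (1, 1) = (7, 9)


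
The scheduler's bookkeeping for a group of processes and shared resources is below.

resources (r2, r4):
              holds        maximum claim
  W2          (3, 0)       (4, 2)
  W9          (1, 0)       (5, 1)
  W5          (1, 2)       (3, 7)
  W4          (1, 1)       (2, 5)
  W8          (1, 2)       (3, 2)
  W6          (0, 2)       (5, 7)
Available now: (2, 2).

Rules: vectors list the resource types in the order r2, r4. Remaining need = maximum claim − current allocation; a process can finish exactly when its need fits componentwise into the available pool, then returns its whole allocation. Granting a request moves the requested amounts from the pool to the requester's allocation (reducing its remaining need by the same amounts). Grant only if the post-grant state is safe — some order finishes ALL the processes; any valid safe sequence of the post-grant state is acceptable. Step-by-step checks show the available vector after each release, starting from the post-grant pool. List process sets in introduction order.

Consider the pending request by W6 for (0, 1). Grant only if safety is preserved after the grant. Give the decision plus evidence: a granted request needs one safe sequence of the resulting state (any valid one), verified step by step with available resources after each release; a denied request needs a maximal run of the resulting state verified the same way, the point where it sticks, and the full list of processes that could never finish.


DENY. Granting would leave the state unsafe.
Key observation: even finishing W8, W2, W9 leaves just (7, 3) free — too little r4 for any of the remaining processes.
On the post-grant state, W8, W2, W9 is a maximal run — nothing extends it. Step-by-step check:
  pool = (2, 1)
  W8 needs (2, 0) <= (2, 1) -> finishes; pool += (1, 2) = (3, 3)
  W2 needs (1, 2) <= (3, 3) -> finishes; pool += (3, 0) = (6, 3)
  W9 needs (4, 1) <= (6, 3) -> finishes; pool += (1, 0) = (7, 3)
  W5 cannot run: need (2, 5) vs free (7, 3) (insufficient r4)
  W4 cannot run: need (1, 4) vs free (7, 3) (insufficient r4)
  W6 cannot run: need (5, 4) vs free (7, 3) (insufficient r4)
Post-grant, the permanently blocked set is W5, W4 and W6.


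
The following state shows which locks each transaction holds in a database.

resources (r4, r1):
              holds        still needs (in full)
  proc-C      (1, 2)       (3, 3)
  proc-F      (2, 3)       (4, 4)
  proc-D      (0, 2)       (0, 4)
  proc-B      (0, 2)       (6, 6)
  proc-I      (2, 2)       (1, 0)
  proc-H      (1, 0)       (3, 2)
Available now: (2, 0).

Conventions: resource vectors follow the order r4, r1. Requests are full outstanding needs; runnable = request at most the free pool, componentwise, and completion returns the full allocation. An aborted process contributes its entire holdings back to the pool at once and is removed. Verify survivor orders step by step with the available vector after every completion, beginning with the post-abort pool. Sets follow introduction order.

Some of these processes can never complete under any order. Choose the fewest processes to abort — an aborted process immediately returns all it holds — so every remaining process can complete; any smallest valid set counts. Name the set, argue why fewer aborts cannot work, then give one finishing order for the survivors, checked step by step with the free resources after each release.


Abort proc-C.
Key observation: the deadlocked proc-F becomes finishable only because proc-C released (1, 2); it completes at step 3 below.
Minimality: the empty abort set fails — the state is deadlocked as it stands.
The survivors complete as proc-I, proc-H, proc-F, proc-B, proc-D. Check, step by step (starting from the post-abort pool):
  pool = (3, 2)
  proc-I: need (1, 0) fits (3, 2); releases (2, 2), pool now (5, 4)
  proc-H: need (3, 2) fits (5, 4); releases (1, 0), pool now (6, 4)
  proc-F: need (4, 4) fits (6, 4); releases (2, 3), pool now (8, 7)
  proc-B: need (6, 6) fits (8, 7); releases (0, 2), pool now (8, 9)
  proc-D: need (0, 4) fits (8, 9); releases (0, 2), pool now (8, 11)


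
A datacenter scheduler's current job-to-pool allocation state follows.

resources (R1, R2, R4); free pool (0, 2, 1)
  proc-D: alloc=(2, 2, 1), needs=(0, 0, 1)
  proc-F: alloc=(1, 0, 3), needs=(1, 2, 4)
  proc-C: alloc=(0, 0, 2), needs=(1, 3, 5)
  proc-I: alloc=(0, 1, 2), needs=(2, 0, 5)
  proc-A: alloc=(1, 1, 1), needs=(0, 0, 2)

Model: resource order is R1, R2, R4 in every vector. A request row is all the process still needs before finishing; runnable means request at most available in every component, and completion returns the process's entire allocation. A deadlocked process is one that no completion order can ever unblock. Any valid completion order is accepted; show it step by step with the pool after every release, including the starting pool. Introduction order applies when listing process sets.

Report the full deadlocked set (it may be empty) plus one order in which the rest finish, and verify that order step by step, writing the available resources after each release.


Deadlocked: proc-F, proc-C and proc-I.
Key observation: even finishing proc-D, proc-A leaves just (3, 5, 3) free — too little R4 for any of the remaining processes.
One completion order for the rest: proc-D, proc-A. Check, step by step:
  pool = (0, 2, 1)
  proc-D: need (0, 0, 1) fits (0, 2, 1); releases (2, 2, 1), pool now (2, 4, 2)
  proc-A: need (0, 0, 2) fits (2, 4, 2); releases (1, 1, 1), pool now (3, 5, 3)
The blocked processes can never fit:
  proc-F still needs (1, 2, 4) but only (3, 5, 3) is free — short on R4
  proc-C still needs (1, 3, 5) but only (3, 5, 3) is free — short on R4
  proc-I still needs (2, 0, 5) but only (3, 5, 3) is free — short on R4


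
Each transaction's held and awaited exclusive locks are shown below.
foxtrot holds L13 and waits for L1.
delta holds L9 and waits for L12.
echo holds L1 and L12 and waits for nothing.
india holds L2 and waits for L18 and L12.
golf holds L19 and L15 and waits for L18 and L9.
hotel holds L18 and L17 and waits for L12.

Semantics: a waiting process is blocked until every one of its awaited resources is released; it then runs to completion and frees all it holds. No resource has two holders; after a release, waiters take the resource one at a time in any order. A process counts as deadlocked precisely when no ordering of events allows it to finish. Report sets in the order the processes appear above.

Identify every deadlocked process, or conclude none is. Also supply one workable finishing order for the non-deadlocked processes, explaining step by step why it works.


Nothing here is deadlocked.
Key observation: the wait relation is loop-free; peeling off processes with no waits unwinds the whole state.
A valid finishing order for the others: echo, hotel, delta, india, golf, foxtrot.
Step-by-step check:
  echo waits on nothing -> runs at once and releases L1 and L12
  hotel waits on L12 — all released -> runs and releases L18 and L17
  delta waits on L12 — all released -> runs and releases L9
  india waits on L18 and L12 — all released -> runs and releases L2
  golf waits on L18 and L9 — all released -> runs and releases L19 and L15
  foxtrot waits on L1 — all released -> runs and releases L13


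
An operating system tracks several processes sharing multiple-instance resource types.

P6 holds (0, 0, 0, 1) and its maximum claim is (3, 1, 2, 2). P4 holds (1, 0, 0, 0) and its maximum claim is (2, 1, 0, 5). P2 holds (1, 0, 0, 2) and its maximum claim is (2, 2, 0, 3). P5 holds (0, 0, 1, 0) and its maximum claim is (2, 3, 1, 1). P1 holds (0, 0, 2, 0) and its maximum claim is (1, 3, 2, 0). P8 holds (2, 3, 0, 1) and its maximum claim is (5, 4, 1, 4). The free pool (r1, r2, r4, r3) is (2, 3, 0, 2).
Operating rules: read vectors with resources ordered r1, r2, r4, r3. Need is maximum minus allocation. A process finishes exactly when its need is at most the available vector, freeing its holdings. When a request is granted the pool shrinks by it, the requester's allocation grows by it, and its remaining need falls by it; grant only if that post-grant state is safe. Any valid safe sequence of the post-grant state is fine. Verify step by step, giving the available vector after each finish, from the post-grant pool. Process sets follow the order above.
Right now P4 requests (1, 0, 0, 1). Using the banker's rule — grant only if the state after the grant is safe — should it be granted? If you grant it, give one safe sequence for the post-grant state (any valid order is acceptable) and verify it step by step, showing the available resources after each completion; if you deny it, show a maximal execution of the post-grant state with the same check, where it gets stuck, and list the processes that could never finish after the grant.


DENY. Granting would leave the state unsafe.
Key observation: after P1, P2, P5 the pool peaks at (2, 3, 3, 3), and each blocked process is short somewhere: P6 on r1; P4 on r3; P8 on r1.
After a pretend grant, a maximal execution: P1, P2, P5 — then nothing else fits. Check, step by step:
  pool = (1, 3, 0, 1)
  run P1 (needs (1, 3, 0, 0), free (1, 3, 0, 1)); after release of (0, 0, 2, 0) the pool is (1, 3, 2, 1)
  run P2 (needs (1, 2, 0, 1), free (1, 3, 2, 1)); after release of (1, 0, 0, 2) the pool is (2, 3, 2, 3)
  run P5 (needs (2, 3, 0, 1), free (2, 3, 2, 3)); after release of (0, 0, 1, 0) the pool is (2, 3, 3, 3)
  P6 cannot run: need (3, 1, 2, 1) vs free (2, 3, 3, 3) (insufficient r1)
  P4 cannot run: need (0, 1, 0, 4) vs free (2, 3, 3, 3) (insufficient r3)
  P8 cannot run: need (3, 1, 1, 3) vs free (2, 3, 3, 3) (insufficient r1)
Post-grant, the permanently blocked set is P6, P4 and P8.


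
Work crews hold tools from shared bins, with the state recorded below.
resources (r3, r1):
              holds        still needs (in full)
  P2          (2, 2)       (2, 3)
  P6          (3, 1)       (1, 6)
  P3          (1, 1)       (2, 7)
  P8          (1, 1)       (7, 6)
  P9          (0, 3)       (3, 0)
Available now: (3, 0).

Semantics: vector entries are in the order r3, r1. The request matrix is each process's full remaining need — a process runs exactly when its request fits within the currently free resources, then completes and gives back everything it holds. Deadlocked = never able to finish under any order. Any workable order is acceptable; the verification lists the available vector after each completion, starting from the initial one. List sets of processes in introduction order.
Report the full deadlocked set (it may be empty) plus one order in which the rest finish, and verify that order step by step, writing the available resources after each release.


Deadlocked set: P6, P3 and P8.
Key observation: even finishing P9, P2 leaves just (5, 5) free — too little r1 for any of the remaining processes.
One completion order for the rest: P9, P2. Walking it through:
  pool = (3, 0)
  P9 needs (3, 0) <= (3, 0) -> finishes; pool += (0, 3) = (3, 3)
  P2 needs (2, 3) <= (3, 3) -> finishes; pool += (2, 2) = (5, 5)
None of the blocked processes ever fits:
  blocked: P6 wants (1, 6), pool (5, 5) — not enough r1
  blocked: P3 wants (2, 7), pool (5, 5) — not enough r1
  blocked: P8 wants (7, 6), pool (5, 5) — not enough r3 and r1


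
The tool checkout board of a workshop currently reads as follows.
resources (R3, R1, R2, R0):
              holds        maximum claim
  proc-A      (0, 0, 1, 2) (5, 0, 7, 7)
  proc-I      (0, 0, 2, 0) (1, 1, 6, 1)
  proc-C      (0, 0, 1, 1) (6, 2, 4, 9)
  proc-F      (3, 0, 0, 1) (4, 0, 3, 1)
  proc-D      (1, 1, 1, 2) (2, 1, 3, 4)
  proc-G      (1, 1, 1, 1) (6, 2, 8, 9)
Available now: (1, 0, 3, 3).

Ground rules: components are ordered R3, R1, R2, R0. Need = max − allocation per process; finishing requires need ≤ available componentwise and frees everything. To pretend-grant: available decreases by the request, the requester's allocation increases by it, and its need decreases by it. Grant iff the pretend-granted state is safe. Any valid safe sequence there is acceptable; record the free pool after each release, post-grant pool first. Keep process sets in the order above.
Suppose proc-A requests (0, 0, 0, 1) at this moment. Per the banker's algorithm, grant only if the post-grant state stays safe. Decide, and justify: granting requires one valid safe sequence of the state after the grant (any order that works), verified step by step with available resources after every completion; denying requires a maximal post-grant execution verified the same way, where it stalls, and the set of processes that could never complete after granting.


GRANT. The post-grant state is safe; one safe sequence: proc-D, proc-I, proc-F, proc-A, proc-G, proc-C.
Key observation: with (1, 0, 3, 2) left after the transfer, proc-D can run at once — the state stays safe.
Check on the post-grant state, step by step:
  pool = (1, 0, 3, 2)
  proc-D needs (1, 0, 2, 2) <= (1, 0, 3, 2) -> finishes; pool += (1, 1, 1, 2) = (2, 1, 4, 4)
  proc-I needs (1, 1, 4, 1) <= (2, 1, 4, 4) -> finishes; pool += (0, 0, 2, 0) = (2, 1, 6, 4)
  proc-F needs (1, 0, 3, 0) <= (2, 1, 6, 4) -> finishes; pool += (3, 0, 0, 1) = (5, 1, 6, 5)
  proc-A needs (5, 0, 6, 4) <= (5, 1, 6, 5) -> finishes; pool += (0, 0, 1, 3) = (5, 1, 7, 8)
  proc-G needs (5, 1, 7, 8) <= (5, 1, 7, 8) -> finishes; pool += (1, 1, 1, 1) = (6, 2, 8, 9)
  proc-C needs (6, 2, 3, 8) <= (6, 2, 8, 9) -> finishes; pool += (0, 0, 1, 1) = (6, 2, 9, 10)


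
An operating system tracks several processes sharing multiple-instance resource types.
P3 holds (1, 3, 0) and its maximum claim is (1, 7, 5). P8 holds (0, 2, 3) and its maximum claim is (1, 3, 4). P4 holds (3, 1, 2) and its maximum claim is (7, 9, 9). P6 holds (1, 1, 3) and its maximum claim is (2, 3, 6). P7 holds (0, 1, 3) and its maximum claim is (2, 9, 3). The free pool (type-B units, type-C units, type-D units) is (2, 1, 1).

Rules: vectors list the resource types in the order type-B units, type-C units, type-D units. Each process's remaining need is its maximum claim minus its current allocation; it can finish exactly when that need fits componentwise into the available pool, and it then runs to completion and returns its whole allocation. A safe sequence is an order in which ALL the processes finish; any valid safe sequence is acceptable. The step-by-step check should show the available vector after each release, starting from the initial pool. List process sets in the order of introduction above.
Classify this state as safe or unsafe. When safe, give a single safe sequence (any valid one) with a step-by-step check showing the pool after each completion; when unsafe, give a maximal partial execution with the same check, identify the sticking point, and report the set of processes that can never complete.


UNSAFE.
Key observation: even finishing P8, P6, P3 leaves just (4, 7, 7) free — too little type-C units for any of the remaining processes.
The run P8, P6, P3 cannot be extended any further. Check, step by step:
  pool = (2, 1, 1)
  P8: need (1, 1, 1) fits (2, 1, 1); releases (0, 2, 3), pool now (2, 3, 4)
  P6: need (1, 2, 3) fits (2, 3, 4); releases (1, 1, 3), pool now (3, 4, 7)
  P3: need (0, 4, 5) fits (3, 4, 7); releases (1, 3, 0), pool now (4, 7, 7)
  blocked: P4 wants (4, 8, 7), pool (4, 7, 7) — not enough type-C units
  blocked: P7 wants (2, 8, 0), pool (4, 7, 7) — not enough type-C units
Never able to finish: P4 and P7.
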